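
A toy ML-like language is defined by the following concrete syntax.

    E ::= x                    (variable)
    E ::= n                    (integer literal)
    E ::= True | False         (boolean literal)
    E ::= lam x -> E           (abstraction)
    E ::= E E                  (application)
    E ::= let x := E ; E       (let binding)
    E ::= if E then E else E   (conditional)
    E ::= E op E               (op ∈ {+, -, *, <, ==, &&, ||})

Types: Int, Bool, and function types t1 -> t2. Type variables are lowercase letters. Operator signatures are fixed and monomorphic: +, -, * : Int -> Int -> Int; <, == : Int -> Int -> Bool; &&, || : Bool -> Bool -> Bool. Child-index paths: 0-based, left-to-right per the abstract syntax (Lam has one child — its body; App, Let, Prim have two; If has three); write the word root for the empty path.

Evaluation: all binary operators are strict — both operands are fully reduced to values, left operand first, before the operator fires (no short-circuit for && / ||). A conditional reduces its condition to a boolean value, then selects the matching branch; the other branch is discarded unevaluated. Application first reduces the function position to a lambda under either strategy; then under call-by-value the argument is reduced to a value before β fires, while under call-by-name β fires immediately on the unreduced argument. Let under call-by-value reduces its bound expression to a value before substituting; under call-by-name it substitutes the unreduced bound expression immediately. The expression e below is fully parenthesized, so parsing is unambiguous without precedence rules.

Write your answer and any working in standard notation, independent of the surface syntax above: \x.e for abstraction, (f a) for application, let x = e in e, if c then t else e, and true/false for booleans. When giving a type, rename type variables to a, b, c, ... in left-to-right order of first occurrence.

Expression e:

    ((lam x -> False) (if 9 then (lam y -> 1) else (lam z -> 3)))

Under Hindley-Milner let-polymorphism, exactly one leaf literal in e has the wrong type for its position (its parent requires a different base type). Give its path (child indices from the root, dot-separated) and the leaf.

Derivation:
\x._ : a -> Bool
  unify Int ~ Bool
  FAIL: mismatch Int ~ Bool

Answer: 1.0 : 9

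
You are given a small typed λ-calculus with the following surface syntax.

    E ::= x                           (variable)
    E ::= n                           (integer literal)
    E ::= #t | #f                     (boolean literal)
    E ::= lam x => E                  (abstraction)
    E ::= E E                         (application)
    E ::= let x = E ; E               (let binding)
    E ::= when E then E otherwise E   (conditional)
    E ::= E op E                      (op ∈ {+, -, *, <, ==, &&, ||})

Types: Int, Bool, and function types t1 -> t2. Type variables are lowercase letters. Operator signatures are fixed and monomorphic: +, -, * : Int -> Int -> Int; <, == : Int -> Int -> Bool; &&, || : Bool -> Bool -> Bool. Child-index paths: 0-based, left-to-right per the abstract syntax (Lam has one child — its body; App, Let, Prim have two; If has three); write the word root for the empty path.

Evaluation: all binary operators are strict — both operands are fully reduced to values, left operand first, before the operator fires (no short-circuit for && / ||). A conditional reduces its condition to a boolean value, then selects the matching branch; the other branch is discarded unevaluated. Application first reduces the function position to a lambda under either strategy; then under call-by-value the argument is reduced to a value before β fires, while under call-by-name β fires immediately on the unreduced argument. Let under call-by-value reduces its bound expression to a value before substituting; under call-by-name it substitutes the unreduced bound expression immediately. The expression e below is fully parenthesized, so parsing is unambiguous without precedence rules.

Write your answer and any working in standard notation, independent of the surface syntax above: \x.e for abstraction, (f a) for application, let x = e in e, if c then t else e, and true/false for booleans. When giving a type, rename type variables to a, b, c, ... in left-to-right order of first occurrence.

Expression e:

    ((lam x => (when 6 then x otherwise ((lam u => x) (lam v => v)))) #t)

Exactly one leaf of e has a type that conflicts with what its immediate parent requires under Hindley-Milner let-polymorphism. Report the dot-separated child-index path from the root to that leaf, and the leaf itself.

Answer: 0.0.0 : 6

Derivation:
  unify Int ~ Bool
  FAIL: mismatch Int ~ Bool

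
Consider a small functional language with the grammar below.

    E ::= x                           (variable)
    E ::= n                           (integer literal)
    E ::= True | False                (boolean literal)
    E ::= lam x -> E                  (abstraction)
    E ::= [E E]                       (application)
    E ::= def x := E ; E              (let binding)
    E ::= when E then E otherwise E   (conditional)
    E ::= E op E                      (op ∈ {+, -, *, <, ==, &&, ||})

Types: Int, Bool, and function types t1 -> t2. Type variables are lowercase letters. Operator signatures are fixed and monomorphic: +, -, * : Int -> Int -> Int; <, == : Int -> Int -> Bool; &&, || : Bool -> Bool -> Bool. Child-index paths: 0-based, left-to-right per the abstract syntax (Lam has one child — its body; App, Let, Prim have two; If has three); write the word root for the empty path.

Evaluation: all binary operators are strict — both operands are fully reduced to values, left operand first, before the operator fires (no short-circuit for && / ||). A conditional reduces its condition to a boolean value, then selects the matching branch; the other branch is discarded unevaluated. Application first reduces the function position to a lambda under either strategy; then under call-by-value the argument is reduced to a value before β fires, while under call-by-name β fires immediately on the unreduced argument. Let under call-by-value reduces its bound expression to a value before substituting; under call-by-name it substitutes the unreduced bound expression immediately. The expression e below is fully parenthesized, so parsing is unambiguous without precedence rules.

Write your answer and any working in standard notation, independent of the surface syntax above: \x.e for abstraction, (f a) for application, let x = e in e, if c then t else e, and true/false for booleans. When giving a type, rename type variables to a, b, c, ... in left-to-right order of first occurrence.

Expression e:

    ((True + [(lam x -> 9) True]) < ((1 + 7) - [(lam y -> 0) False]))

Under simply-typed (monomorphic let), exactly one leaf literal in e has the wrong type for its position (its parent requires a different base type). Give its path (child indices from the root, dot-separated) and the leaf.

Answer: 0.0 : true

Trace:
  unify Bool ~ Int
  FAIL: mismatch Bool ~ Int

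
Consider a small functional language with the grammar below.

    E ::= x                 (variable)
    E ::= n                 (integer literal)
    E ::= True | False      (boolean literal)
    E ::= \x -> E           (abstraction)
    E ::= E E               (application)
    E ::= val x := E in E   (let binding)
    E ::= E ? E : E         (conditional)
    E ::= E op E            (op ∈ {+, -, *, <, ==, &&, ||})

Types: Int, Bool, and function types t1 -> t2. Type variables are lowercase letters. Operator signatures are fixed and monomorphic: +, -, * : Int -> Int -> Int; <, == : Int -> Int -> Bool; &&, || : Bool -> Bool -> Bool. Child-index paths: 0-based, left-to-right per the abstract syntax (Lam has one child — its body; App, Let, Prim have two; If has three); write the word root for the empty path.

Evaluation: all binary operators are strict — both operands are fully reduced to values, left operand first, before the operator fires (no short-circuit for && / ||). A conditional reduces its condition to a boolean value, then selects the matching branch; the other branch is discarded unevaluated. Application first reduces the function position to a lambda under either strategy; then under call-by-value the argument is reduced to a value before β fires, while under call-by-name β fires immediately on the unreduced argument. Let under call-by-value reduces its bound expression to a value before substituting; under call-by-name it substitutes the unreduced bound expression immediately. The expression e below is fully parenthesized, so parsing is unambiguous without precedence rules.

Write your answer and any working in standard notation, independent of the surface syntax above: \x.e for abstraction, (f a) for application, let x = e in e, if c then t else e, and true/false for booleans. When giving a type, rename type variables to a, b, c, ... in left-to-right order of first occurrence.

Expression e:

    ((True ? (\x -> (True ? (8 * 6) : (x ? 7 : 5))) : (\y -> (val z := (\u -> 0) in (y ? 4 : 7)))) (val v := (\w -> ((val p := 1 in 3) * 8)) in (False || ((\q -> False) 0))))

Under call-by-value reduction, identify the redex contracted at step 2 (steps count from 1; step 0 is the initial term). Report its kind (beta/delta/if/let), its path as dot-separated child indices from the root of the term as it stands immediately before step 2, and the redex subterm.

Derivation:
step 0: ((if true then (\x.(if true then (8 * 6) else (if x then 7 else 5))) else (\y.(let z = (\u.0) in (if y then 4 else 7)))) (let v = (\w.((let p = 1 in 3) * 8)) in (false || ((\q.false) 0))))
step 1: [if@0] ((\x.(if true then (8 * 6) else (if x then 7 else 5))) (let v = (\w.((let p = 1 in 3) * 8)) in (false || ((\q.false) 0))))
step 2: [let@1] ((\x.(if true then (8 * 6) else (if x then 7 else 5))) (false || ((\q.false) 0)))

Answer: let at 1 : (let v = (\w.((let p = 1 in 3) * 8)) in (false || ((\q.false) 0)))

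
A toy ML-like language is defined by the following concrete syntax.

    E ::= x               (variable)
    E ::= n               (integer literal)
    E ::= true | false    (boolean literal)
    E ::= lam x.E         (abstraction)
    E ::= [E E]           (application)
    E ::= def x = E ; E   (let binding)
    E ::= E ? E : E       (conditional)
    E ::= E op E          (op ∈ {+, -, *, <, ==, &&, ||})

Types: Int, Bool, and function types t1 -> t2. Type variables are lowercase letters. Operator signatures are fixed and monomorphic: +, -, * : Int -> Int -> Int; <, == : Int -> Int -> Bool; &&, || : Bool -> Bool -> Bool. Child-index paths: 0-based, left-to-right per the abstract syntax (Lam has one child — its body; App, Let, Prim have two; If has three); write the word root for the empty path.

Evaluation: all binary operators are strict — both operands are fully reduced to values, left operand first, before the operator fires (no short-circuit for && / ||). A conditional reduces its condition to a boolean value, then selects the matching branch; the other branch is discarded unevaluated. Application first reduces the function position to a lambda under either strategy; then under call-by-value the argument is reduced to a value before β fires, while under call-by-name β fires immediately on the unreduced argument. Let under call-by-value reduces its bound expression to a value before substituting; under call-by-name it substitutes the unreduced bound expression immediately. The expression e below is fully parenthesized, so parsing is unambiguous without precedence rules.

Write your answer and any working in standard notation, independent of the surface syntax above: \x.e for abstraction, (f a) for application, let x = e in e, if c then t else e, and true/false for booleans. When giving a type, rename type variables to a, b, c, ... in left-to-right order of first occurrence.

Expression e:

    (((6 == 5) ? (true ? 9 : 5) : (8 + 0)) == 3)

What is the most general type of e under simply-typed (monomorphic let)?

Trace:
  unify Int ~ Int
  unify Int ~ Int
  unify Bool ~ Bool
  unify Bool ~ Bool
  unify Int ~ Int
  unify Int ~ Int
  unify Int ~ Int
  unify Int ~ Int
  unify Int ~ Int
  unify Int ~ Int

Answer: Bool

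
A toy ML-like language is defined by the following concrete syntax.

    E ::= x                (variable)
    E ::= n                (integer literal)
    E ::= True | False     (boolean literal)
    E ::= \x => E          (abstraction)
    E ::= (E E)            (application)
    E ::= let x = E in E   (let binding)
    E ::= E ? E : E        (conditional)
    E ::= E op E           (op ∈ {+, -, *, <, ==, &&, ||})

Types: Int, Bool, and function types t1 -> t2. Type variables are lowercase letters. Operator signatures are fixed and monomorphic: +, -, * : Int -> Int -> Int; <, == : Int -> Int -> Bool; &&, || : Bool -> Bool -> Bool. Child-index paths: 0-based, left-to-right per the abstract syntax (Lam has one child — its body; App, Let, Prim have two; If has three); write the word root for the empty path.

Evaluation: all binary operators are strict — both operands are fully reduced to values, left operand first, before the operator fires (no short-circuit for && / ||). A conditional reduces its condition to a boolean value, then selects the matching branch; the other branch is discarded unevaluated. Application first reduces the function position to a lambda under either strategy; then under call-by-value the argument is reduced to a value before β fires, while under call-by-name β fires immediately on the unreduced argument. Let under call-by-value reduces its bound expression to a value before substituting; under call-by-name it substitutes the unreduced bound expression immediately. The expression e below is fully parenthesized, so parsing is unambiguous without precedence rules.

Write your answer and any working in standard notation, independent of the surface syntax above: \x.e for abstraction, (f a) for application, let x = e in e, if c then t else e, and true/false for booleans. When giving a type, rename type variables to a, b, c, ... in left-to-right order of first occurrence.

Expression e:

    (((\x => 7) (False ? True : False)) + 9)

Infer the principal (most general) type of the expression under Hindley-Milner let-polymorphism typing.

Derivation:
\x._ : a -> Int
  unify Bool ~ Bool
  unify Bool ~ Bool
  unify a -> Int ~ Bool -> b
  unify a ~ Bool
  unify Int ~ b
_ _ : Int
  unify Int ~ Int
  unify Int ~ Int

Answer: Int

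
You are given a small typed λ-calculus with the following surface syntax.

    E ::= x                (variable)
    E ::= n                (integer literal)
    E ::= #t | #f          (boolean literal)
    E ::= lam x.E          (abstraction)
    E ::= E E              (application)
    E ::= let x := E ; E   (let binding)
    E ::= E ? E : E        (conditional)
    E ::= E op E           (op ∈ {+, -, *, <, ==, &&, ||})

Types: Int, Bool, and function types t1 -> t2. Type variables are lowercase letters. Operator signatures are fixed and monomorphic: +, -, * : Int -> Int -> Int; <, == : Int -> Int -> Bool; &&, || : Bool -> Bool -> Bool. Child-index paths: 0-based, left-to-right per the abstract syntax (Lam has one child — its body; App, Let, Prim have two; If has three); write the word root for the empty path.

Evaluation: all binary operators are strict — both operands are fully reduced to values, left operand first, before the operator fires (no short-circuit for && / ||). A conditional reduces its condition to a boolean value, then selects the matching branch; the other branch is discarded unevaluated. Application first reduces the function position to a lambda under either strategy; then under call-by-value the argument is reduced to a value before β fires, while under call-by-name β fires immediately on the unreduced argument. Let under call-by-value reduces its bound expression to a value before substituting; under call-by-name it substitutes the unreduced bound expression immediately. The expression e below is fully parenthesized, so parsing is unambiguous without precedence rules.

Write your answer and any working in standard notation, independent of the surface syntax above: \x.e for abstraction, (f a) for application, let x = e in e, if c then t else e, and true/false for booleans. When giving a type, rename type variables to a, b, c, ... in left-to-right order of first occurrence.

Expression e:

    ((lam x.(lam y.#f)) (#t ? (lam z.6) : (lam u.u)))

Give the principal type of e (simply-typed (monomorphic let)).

Trace:
\y._ : b -> Bool
\x._ : a -> b -> Bool
  unify Bool ~ Bool
\z._ : c -> Int
u : d
\u._ : d -> d
  unify c -> Int ~ d -> d
  unify c ~ d
  unify Int ~ d
  unify a -> b -> Bool ~ (Int -> Int) -> e
  unify a ~ Int -> Int
  unify b -> Bool ~ e
_ _ : b -> Bool

Answer: a -> Bool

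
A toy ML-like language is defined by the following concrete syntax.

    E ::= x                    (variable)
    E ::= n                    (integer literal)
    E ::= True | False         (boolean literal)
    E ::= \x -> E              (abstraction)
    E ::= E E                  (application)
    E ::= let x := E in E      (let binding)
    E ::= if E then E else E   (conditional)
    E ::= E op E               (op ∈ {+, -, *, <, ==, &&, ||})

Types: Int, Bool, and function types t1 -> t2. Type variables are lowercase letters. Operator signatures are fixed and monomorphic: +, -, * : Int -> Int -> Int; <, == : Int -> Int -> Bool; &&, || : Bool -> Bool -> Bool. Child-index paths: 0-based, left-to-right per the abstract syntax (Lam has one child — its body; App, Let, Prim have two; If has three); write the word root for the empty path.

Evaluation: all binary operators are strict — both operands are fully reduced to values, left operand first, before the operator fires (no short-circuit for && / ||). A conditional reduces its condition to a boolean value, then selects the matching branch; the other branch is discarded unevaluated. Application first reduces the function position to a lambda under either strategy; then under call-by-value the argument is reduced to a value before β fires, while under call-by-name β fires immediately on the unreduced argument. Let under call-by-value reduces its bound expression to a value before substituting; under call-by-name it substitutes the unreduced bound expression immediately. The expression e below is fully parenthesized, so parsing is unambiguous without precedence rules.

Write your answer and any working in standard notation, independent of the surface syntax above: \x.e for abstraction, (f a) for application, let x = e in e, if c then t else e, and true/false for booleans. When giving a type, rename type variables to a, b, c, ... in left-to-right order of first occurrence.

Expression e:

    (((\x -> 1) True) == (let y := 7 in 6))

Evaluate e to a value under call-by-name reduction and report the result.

Answer: false

Working:
step 0: (((\x.1) true) == (let y = 7 in 6))
step 1: [beta@0] (1 == (let y = 7 in 6))
step 2: [let@1] (1 == 6)
step 3: [delta@root] false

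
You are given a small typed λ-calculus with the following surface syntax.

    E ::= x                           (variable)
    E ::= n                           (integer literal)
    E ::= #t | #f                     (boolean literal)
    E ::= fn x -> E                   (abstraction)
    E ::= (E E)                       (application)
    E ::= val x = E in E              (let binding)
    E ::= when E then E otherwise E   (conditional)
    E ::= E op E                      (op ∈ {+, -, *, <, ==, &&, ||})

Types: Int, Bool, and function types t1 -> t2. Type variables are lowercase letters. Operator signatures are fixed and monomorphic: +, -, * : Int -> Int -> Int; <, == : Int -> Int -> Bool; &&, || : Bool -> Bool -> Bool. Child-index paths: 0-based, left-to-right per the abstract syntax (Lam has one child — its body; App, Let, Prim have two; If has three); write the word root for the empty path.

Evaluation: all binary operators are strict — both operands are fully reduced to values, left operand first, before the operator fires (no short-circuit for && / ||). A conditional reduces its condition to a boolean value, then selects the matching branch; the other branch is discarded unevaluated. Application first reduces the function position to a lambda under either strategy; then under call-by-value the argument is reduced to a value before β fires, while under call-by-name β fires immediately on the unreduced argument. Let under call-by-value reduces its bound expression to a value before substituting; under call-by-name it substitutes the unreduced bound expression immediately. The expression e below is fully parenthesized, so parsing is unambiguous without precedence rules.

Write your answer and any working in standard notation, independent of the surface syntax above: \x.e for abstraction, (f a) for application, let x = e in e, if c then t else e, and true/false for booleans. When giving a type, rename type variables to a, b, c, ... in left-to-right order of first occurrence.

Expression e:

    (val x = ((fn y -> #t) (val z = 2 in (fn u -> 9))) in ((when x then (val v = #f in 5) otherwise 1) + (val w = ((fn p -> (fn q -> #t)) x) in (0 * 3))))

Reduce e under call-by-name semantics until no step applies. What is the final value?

Answer: 5

Working:
step 0: (let x = ((\y.true) (let z = 2 in (\u.9))) in ((if x then (let v = false in 5) else 1) + (let w = ((\p.(\q.true)) x) in (0 * 3))))
step 1: [let@root] ((if ((\y.true) (let z = 2 in (\u.9))) then (let v = false in 5) else 1) + (let w = ((\p.(\q.true)) ((\y.true) (let z = 2 in (\u.9)))) in (0 * 3)))
step 2: [beta@0.0] ((if true then (let v = false in 5) else 1) + (let w = ((\p.(\q.true)) ((\y.true) (let z = 2 in (\u.9)))) in (0 * 3)))
step 3: [if@0] ((let v = false in 5) + (let w = ((\p.(\q.true)) ((\y.true) (let z = 2 in (\u.9)))) in (0 * 3)))
step 4: [let@0] (5 + (let w = ((\p.(\q.true)) ((\y.true) (let z = 2 in (\u.9)))) in (0 * 3)))
step 5: [let@1] (5 + (0 * 3))
step 6: [delta@1] (5 + 0)
step 7: [delta@root] 5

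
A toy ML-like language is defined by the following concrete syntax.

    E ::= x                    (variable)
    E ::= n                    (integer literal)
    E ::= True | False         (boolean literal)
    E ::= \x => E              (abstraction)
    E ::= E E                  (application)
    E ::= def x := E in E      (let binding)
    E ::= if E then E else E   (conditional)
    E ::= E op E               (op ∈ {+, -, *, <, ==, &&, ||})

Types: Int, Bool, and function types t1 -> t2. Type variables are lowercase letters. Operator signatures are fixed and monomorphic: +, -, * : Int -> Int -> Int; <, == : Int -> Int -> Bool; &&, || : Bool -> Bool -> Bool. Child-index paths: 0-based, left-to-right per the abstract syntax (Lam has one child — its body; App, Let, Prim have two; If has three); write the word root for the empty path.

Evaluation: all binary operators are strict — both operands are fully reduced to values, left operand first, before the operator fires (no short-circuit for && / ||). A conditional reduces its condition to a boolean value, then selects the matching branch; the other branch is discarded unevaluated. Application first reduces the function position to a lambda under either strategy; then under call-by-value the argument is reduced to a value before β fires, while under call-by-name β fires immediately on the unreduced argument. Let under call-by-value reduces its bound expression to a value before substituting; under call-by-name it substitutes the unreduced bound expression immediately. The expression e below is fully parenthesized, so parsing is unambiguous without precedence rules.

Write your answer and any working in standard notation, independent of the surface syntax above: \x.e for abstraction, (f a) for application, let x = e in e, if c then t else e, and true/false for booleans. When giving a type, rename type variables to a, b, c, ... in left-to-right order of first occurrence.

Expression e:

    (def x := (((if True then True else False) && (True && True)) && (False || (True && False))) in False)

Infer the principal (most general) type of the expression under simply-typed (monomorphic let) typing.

Answer: Bool

Derivation:
  unify Bool ~ Bool
  unify Bool ~ Bool
  unify Bool ~ Bool
  unify Bool ~ Bool
  unify Bool ~ Bool
  unify Bool ~ Bool
  unify Bool ~ Bool
  unify Bool ~ Bool
  unify Bool ~ Bool
  unify Bool ~ Bool
  unify Bool ~ Bool
  unify Bool ~ Bool
let x : Bool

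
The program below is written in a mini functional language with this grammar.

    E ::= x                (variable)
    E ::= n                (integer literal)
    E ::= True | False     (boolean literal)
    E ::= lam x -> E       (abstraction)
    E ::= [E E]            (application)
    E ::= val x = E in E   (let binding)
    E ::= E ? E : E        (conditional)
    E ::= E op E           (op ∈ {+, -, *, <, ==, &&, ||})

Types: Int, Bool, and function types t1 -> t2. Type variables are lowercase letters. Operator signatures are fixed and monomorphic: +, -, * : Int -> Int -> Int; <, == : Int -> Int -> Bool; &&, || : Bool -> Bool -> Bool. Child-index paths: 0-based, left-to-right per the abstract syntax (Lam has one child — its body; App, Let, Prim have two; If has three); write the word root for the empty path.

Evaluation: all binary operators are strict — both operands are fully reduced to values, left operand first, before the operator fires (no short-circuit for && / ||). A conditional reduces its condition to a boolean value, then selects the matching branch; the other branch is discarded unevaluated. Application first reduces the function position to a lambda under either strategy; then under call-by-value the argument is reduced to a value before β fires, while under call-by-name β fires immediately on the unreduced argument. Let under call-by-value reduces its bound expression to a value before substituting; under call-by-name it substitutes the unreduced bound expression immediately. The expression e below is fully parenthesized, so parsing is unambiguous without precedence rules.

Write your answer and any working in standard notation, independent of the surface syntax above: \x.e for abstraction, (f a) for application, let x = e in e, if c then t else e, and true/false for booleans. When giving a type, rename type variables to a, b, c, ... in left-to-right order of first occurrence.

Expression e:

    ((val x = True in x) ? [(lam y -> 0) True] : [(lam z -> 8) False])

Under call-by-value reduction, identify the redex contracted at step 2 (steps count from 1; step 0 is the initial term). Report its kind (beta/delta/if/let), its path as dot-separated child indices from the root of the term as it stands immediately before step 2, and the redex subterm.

Answer: if at root : (if true then ((\y.0) true) else ((\z.8) false))

Working:
step 0: (if (let x = true in x) then ((\y.0) true) else ((\z.8) false))
step 1: [let@0] (if true then ((\y.0) true) else ((\z.8) false))
step 2: [if@root] ((\y.0) true)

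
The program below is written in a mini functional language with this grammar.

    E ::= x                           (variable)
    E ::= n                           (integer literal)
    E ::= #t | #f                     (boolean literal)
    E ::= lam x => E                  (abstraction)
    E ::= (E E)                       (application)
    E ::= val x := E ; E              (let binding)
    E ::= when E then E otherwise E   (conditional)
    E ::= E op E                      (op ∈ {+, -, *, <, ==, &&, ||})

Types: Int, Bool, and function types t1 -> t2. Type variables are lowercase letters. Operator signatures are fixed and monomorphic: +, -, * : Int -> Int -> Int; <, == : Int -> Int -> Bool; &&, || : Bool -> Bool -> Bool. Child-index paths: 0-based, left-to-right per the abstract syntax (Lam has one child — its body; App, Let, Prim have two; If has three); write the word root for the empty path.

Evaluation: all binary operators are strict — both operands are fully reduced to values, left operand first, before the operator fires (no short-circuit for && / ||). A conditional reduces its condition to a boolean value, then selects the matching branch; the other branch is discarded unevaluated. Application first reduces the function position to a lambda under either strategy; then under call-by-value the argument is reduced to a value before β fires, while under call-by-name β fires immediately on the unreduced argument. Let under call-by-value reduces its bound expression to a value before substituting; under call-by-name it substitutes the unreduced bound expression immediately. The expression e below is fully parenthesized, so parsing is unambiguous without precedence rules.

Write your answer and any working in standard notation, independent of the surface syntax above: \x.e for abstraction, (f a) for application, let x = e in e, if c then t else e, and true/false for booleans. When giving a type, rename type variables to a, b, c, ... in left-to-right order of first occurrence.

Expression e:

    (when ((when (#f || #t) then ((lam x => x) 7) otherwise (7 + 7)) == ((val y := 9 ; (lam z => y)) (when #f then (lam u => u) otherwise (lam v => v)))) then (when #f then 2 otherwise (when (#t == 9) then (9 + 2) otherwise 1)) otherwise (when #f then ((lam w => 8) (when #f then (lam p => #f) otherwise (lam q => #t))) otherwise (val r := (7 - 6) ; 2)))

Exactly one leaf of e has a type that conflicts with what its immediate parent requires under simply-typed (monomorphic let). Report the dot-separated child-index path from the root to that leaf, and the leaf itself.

Working:
  unify Bool ~ Bool
  unify Bool ~ Bool
  unify Bool ~ Bool
x : a
\x._ : a -> a
  unify a -> a ~ Int -> b
  unify a ~ Int
  unify Int ~ b
_ _ : Int
  unify Int ~ Int
  unify Int ~ Int
  unify Int ~ Int
  unify Int ~ Int
let y : Int
y : Int
\z._ : c -> Int
  unify Bool ~ Bool
u : d
\u._ : d -> d
v : e
\v._ : e -> e
  unify d -> d ~ e -> e
  unify d ~ e
  unify e ~ e
  unify c -> Int ~ (e -> e) -> f
  unify c ~ e -> e
  unify Int ~ f
_ _ : Int
  unify Int ~ Int
  unify Bool ~ Bool
  unify Bool ~ Bool
  unify Bool ~ Int
  FAIL: mismatch Bool ~ Int

Answer: 1.2.0.0 : true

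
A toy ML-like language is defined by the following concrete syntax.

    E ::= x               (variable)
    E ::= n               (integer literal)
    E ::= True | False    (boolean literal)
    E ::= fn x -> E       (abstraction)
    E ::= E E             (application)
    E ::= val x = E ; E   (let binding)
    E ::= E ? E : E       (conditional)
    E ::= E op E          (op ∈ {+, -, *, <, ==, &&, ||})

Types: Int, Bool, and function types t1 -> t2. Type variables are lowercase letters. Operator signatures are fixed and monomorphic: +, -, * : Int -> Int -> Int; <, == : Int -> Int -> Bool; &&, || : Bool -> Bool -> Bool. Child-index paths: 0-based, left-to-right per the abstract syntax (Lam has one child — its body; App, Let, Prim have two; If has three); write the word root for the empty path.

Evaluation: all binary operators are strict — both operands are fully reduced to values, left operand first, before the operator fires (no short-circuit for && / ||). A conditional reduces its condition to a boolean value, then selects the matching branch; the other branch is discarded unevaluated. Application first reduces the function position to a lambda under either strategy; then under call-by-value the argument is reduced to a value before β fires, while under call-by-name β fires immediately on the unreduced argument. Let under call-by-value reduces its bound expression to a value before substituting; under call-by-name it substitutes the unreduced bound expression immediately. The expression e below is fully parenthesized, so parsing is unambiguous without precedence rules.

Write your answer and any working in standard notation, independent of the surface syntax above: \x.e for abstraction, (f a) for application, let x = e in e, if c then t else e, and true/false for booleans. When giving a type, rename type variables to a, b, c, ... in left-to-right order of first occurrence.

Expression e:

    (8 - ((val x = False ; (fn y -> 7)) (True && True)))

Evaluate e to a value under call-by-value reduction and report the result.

Working:
step 0: (8 - ((let x = false in (\y.7)) (true && true)))
step 1: [let@1.0] (8 - ((\y.7) (true && true)))
step 2: [delta@1.1] (8 - ((\y.7) true))
step 3: [beta@1] (8 - 7)
step 4: [delta@root] 1

Answer: 1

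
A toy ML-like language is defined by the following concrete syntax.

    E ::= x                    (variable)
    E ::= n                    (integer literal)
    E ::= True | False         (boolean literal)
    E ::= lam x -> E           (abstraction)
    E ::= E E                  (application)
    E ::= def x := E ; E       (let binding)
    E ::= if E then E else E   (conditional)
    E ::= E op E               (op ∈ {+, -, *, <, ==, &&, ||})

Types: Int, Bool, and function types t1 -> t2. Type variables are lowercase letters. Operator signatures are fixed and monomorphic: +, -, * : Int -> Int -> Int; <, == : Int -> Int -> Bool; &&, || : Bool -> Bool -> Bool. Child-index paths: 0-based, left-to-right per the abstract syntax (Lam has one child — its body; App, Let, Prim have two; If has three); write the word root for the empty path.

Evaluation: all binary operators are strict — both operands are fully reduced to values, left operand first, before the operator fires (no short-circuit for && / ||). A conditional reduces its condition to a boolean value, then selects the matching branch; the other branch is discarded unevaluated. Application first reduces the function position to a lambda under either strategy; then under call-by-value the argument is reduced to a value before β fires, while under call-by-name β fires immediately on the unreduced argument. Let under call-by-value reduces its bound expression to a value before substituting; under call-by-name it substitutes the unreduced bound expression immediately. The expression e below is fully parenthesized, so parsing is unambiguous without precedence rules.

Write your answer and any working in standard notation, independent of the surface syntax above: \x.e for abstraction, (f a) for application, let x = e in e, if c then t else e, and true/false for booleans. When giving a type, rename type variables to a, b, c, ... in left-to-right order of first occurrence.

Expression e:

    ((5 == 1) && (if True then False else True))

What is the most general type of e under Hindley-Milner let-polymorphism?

Working:
  unify Int ~ Int
  unify Int ~ Int
  unify Bool ~ Bool
  unify Bool ~ Bool
  unify Bool ~ Bool
  unify Bool ~ Bool

Answer: Bool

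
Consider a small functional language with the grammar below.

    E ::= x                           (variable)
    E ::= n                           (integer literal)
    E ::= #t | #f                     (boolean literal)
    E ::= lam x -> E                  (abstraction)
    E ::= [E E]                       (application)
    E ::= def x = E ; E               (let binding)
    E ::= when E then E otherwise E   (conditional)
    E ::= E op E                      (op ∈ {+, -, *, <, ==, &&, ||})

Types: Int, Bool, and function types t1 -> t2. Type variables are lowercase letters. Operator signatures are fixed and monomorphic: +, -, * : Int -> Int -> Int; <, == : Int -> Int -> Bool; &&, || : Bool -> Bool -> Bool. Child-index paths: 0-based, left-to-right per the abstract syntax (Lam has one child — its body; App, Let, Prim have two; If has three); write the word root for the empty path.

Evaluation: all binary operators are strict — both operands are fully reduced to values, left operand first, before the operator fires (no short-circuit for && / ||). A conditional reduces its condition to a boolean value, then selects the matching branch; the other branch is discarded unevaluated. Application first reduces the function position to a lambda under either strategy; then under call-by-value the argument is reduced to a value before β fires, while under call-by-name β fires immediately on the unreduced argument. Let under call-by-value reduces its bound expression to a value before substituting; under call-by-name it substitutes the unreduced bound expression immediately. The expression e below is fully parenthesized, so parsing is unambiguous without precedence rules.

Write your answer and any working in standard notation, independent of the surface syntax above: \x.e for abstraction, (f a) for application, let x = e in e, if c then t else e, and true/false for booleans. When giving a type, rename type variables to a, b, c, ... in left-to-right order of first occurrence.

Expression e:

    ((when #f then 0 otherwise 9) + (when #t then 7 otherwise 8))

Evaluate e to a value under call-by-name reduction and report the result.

Trace:
step 0: ((if false then 0 else 9) + (if true then 7 else 8))
step 1: [if@0] (9 + (if true then 7 else 8))
step 2: [if@1] (9 + 7)
step 3: [delta@root] 16

Answer: 16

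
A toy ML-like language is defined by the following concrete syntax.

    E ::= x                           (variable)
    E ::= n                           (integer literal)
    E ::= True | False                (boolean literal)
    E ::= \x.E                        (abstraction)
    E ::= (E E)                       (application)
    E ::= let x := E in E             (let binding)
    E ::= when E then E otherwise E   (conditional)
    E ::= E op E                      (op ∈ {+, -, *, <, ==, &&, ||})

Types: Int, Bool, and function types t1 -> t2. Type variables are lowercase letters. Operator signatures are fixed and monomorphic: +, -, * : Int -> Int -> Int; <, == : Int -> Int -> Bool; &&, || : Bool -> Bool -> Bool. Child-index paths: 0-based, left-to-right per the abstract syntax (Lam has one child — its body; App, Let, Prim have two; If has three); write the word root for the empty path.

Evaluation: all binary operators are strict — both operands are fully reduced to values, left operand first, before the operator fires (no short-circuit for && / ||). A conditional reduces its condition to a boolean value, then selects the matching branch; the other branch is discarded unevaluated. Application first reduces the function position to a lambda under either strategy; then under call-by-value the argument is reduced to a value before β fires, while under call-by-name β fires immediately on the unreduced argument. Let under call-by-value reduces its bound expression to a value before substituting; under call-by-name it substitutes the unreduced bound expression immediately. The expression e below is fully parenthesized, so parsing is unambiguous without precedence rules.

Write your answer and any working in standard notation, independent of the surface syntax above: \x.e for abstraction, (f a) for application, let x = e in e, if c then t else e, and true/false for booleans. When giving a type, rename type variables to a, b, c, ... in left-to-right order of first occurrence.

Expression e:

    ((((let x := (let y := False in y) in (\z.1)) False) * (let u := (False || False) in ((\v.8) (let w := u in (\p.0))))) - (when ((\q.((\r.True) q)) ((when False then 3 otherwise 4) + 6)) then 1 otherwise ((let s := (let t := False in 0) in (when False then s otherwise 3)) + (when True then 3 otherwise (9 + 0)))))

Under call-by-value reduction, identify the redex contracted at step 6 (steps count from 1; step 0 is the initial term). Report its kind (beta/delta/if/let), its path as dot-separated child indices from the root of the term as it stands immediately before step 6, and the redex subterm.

Working:
step 0: ((((let x = (let y = false in y) in (\z.1)) false) * (let u = (false || false) in ((\v.8) (let w = u in (\p.0))))) - (if ((\q.((\r.true) q)) ((if false then 3 else 4) + 6)) then 1 else ((let s = (let t = false in 0) in (if false then s else 3)) + (if true then 3 else (9 + 0)))))
step 1: [let@0.0.0.0] ((((let x = false in (\z.1)) false) * (let u = (false || false) in ((\v.8) (let w = u in (\p.0))))) - (if ((\q.((\r.true) q)) ((if false then 3 else 4) + 6)) then 1 else ((let s = (let t = false in 0) in (if false then s else 3)) + (if true then 3 else (9 + 0)))))
step 2: [let@0.0.0] ((((\z.1) false) * (let u = (false || false) in ((\v.8) (let w = u in (\p.0))))) - (if ((\q.((\r.true) q)) ((if false then 3 else 4) + 6)) then 1 else ((let s = (let t = false in 0) in (if false then s else 3)) + (if true then 3 else (9 + 0)))))
step 3: [beta@0.0] ((1 * (let u = (false || false) in ((\v.8) (let w = u in (\p.0))))) - (if ((\q.((\r.true) q)) ((if false then 3 else 4) + 6)) then 1 else ((let s = (let t = false in 0) in (if false then s else 3)) + (if true then 3 else (9 + 0)))))
step 4: [delta@0.1.0] ((1 * (let u = false in ((\v.8) (let w = u in (\p.0))))) - (if ((\q.((\r.true) q)) ((if false then 3 else 4) + 6)) then 1 else ((let s = (let t = false in 0) in (if false then s else 3)) + (if true then 3 else (9 + 0)))))
step 5: [let@0.1] ((1 * ((\v.8) (let w = false in (\p.0)))) - (if ((\q.((\r.true) q)) ((if false then 3 else 4) + 6)) then 1 else ((let s = (let t = false in 0) in (if false then s else 3)) + (if true then 3 else (9 + 0)))))
step 6: [let@0.1.1] ((1 * ((\v.8) (\p.0))) - (if ((\q.((\r.true) q)) ((if false then 3 else 4) + 6)) then 1 else ((let s = (let t = false in 0) in (if false then s else 3)) + (if true then 3 else (9 + 0)))))

Answer: let at 0.1.1 : (let w = false in (\p.0))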